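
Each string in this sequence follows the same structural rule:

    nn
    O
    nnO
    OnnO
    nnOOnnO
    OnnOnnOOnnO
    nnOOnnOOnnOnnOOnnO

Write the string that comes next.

OnnOnnOOnnOnnOOnnOOnnOnnOOnnO

This is a Fibonacci-style word recurrence s(k) = s(k−2)·s(k−1): e.g. nn·O = nnO.
The next term joins OnnOnnOOnnO and nnOOnnOOnnOnnOOnnO.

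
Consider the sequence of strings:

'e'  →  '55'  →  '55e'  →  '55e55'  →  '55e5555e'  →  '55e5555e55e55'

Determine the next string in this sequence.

55e5555e55e5555e5555e

This is a Fibonacci-style word recurrence s(k) = s(k−1)·s(k−2): e.g. 55·e = 55e.
The next term joins 55e5555e55e55 and 55e5555e.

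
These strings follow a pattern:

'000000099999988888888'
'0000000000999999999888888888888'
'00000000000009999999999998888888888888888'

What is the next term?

Term n consists of 3n+1 0's, followed by 3n 9's, followed by 4n 8's, where the shown terms are n = 2, 3, 4.
Setting n = 5 gives 16, 15, 20 characters in each block.

000000000000000099999999999999988888888888888888888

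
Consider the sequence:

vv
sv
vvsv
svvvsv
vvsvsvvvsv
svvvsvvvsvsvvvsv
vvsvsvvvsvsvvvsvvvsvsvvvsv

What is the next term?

Each term (from the third on) is the two preceding terms concatenated in order: term 3 = vv·sv = vvsv.
The next term joins svvvsvvvsvsvvvsv and vvsvsvvvsvsvvvsvvvsvsvvvsv.

svvvsvvvsvsvvvsvvvsvsvvvsvsvvvsvvvsvsvvvsv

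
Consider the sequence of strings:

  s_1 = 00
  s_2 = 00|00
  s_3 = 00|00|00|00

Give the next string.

s(k+1) = s(k)·|·s(k) — each term doubles the last with '|' between the halves.
Doubling 00|00|00|00 with '|' between the halves:

00|00|00|00|00|00|00|00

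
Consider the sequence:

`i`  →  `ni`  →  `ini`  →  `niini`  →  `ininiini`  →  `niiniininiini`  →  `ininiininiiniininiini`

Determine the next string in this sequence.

Each term (from the third on) is the two preceding terms concatenated in order: term 3 = i·ni = ini.
The next term joins niiniininiini and ininiininiiniininiini.

niiniininiiniininiininiiniininiini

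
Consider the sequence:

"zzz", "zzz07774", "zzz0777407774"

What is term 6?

Each term is the previous one with 07774 appended.
From zzz0777407774, 3 further steps: zzz0777407774 → zzz077740777407774 → zzz07774077740777407774 → (answer).

zzz0777407774077740777407774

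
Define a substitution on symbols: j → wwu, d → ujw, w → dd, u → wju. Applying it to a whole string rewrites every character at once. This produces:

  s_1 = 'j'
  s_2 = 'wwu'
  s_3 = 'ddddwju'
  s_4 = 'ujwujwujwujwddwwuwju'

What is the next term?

Rewriting the 20 symbols of ujwujwujwujwddwwuwju one by one yields wju wwu dd wju wwu dd wju wwu dd wju wwu dd ujw ujw dd dd wju dd wwu wju; concatenated:

wjuwwuddwjuwwuddwjuwwuddwjuwwuddujwujwddddwjuddwwuwju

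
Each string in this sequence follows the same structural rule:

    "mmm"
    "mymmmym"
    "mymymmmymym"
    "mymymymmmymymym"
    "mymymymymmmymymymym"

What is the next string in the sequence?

Each term wraps the previous one in my on the left and ym on the right.
One more step from mymymymymmmymymymym gives the answer.

mymymymymymmmymymymymym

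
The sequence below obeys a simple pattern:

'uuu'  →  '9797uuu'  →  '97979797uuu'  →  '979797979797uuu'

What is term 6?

97979797979797979797uuu

Each term is the previous one with 9797 prepended.
From 979797979797uuu, 2 further steps: 979797979797uuu → 9797979797979797uuu → (answer).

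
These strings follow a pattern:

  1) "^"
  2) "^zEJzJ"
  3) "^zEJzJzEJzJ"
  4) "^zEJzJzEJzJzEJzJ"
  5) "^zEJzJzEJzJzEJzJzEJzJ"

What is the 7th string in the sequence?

The strings grow by a fixed suffix zEJzJ each time.
From ^zEJzJzEJzJzEJzJzEJzJ, 2 further steps: ^zEJzJzEJzJzEJzJzEJzJ → ^zEJzJzEJzJzEJzJzEJzJzEJzJ → (answer).

^zEJzJzEJzJzEJzJzEJzJzEJzJzEJzJ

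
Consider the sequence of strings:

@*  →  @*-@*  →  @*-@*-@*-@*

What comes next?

Every step duplicates the string with '-' between the halves.
Doubling @*-@*-@*-@* with '-' between the halves:

@*-@*-@*-@*-@*-@*-@*-@*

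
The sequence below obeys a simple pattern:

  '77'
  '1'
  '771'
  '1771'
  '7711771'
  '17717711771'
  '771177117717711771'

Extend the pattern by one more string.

From term 3 onward, concatenate the second-to-last term with the last: 77·1 = 771, 1·771 = 1771, …
Continuing: 17717711771 · 771177117717711771 gives term 8.

17717711771771177117717711771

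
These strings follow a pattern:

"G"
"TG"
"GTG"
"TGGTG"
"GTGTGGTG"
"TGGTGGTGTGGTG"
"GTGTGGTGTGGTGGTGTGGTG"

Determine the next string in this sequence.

This is a Fibonacci-style word recurrence s(k) = s(k−2)·s(k−1): e.g. G·TG = GTG.
So term 8 is TGGTGGTGTGGTG·GTGTGGTGTGGTGGTGTGGTG.

TGGTGGTGTGGTGGTGTGGTGTGGTGGTGTGGTG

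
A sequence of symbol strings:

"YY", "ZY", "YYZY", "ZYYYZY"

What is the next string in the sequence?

This is a Fibonacci-style word recurrence s(k) = s(k−2)·s(k−1): e.g. YY·ZY = YYZY.
The next term joins YYZY and ZYYYZY.

YYZYZYYYZY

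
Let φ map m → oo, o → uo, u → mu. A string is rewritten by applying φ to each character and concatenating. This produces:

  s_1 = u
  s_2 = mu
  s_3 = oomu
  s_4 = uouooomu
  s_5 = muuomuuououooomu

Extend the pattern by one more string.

oomumuuooomumuuomuuomuuououooomu

Replace each of the 16 characters of muuomuuououooomu in place — oo mu mu uo oo mu mu uo mu uo mu uo uo uo oo mu — and concatenate.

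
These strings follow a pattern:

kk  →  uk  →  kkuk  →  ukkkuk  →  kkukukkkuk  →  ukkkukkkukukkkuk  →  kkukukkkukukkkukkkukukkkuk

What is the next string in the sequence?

ukkkukkkukukkkukkkukukkkukukkkukkkukukkkuk

From term 3 onward, concatenate the second-to-last term with the last: kk·uk = kkuk, uk·kkuk = ukkkuk, …
Continuing: ukkkukkkukukkkuk · kkukukkkukukkkukkkukukkkuk gives term 8.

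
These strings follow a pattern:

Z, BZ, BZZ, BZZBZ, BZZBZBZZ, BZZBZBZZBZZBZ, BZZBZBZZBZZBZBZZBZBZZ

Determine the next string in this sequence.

From term 3 onward, concatenate the last term with the second-to-last: BZ·Z = BZZ, BZZ·BZ = BZZBZ, …
So term 8 is BZZBZBZZBZZBZBZZBZBZZ·BZZBZBZZBZZBZ.

BZZBZBZZBZZBZBZZBZBZZBZZBZBZZBZZBZ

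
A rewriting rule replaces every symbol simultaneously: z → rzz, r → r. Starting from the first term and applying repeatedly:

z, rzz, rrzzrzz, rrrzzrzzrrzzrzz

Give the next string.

φ(rrrzzrzzrrzzrzz) expands symbol-by-symbol to r r r rzz rzz r rzz rzz r r rzz rzz r rzz rzz; joining the 15 pieces gives the next term.

rrrrzzrzzrrzzrzzrrrzzrzzrrzzrzz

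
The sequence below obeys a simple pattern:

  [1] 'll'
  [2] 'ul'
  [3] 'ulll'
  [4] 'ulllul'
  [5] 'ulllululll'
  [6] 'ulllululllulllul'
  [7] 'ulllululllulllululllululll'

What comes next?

This is a Fibonacci-style word recurrence s(k) = s(k−1)·s(k−2): e.g. ul·ll = ulll.
Continuing: ulllululllulllululllululll · ulllululllulllul gives term 8.

ulllululllulllululllululllulllululllulllul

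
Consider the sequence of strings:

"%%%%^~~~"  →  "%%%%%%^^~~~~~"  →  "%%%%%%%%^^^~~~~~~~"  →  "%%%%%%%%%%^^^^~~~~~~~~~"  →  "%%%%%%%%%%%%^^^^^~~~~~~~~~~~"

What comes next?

Term n consists of 2n %'s, followed by n-1 ^'s, followed by 2n-1 ~'s, where the shown terms are n = 2, 3, 4, 5, 6.
For the next term, n = 7, so the run lengths are 14, 6, 13.

%%%%%%%%%%%%%%^^^^^^~~~~~~~~~~~~~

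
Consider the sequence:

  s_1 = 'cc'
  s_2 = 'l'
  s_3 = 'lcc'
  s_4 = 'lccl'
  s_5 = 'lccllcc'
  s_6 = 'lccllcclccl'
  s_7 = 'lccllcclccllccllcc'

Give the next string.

From term 3 onward, concatenate the last term with the second-to-last: l·cc = lcc, lcc·l = lccl, …
So term 8 is lccllcclccllccllcc·lccllcclccl.

lccllcclccllccllcclccllcclccl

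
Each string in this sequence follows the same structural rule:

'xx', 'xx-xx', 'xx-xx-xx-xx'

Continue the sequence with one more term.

Each string is two copies of the previous one joined by '-'.
Doubling xx-xx-xx-xx with '-' between the halves:

xx-xx-xx-xx-xx-xx-xx-xx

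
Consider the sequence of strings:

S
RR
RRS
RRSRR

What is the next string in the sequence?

From term 3 onward, concatenate the last term with the second-to-last: RR·S = RRS, RRS·RR = RRSRR, …
So term 5 is RRSRR·RRS.

RRSRRRRS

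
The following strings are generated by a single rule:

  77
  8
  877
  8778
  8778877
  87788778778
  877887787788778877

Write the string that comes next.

Each term (from the third on) is the previous term followed by the one before it: term 3 = 8·77 = 877.
So term 8 is 877887787788778877·87788778778.

87788778778877887787788778778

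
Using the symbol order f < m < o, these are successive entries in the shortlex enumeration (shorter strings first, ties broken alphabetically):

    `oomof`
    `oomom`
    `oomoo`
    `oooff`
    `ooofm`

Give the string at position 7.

Stepping forward 2 times from ooofm: ooofm → ooofo, then the target.

ooomf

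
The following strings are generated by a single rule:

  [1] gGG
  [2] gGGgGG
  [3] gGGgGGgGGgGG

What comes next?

s(k+1) = s(k)·s(k) — each term doubles the last.
One more doubling of gGGgGGgGGgGG gives the answer.

gGGgGGgGGgGGgGGgGGgGGgGG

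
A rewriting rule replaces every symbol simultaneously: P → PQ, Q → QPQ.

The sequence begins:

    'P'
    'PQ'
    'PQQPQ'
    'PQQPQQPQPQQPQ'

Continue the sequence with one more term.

φ(PQQPQQPQPQQPQ) expands symbol-by-symbol to PQ QPQ QPQ PQ QPQ QPQ PQ QPQ PQ QPQ QPQ PQ QPQ; joining the 13 pieces gives the next term.

PQQPQQPQPQQPQQPQPQQPQPQQPQQPQPQQPQ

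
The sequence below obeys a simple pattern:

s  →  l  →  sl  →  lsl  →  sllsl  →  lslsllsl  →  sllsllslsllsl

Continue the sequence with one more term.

lslsllslsllsllslsllsl

This is a Fibonacci-style word recurrence s(k) = s(k−2)·s(k−1): e.g. s·l = sl.
So term 8 is lslsllsl·sllsllslsllsl.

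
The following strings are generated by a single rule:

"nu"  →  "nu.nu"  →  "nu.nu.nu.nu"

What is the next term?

s(k+1) = s(k)·.·s(k) — each term doubles the last with '.' between the halves.
One more doubling of nu.nu.nu.nu gives the answer.

nu.nu.nu.nu.nu.nu.nu.nu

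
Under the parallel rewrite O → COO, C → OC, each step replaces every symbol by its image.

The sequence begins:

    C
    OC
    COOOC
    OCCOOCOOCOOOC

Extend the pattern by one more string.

φ(OCCOOCOOCOOOC) expands symbol-by-symbol to COO OC OC COO COO OC COO COO OC COO COO COO OC; joining the 13 pieces gives the next term.

COOOCOCCOOCOOOCCOOCOOOCCOOCOOCOOOC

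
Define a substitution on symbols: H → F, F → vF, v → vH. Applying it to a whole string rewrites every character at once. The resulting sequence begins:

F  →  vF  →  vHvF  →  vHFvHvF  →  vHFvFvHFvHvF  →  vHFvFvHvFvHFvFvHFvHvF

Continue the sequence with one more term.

Replace each of the 21 characters of vHFvFvHvFvHFvFvHFvHvF in place — vH F vF vH vF vH F vH vF vH F vF vH vF vH F vF vH F vH vF — and concatenate.

vHFvFvHvFvHFvHvFvHFvFvHvFvHFvFvHFvHvF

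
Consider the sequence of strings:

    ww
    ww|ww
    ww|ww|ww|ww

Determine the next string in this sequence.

Every step duplicates the string with '|' between the halves.
Doubling ww|ww|ww|ww with '|' between the halves:

ww|ww|ww|ww|ww|ww|ww|ww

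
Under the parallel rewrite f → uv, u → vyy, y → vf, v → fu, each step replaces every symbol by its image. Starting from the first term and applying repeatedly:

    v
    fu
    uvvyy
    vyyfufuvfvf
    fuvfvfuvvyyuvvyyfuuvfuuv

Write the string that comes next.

φ(fuvfvfuvvyyuvvyyfuuvfuuv) expands symbol-by-symbol to uv vyy fu uv fu uv vyy fu fu vf vf vyy fu fu vf vf uv vyy vyy fu uv vyy vyy fu; joining the 24 pieces gives the next term.

uvvyyfuuvfuuvvyyfufuvfvfvyyfufuvfvfuvvyyvyyfuuvvyyvyyfu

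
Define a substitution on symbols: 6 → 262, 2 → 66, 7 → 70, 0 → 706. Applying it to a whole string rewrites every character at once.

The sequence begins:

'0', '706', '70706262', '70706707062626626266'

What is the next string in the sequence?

7070670706262707067070626266262662622626626266262262

φ(70706707062626626266) expands symbol-by-symbol to 70 706 70 706 262 70 706 70 706 262 66 262 66 262 262 66 262 66 262 262; joining the 20 pieces gives the next term.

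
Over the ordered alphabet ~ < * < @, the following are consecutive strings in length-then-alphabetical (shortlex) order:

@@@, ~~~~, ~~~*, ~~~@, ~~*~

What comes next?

Treat ~~*~ as a base-3 numeral over the given alphabet and add one, carrying through any trailing @'s.

~~**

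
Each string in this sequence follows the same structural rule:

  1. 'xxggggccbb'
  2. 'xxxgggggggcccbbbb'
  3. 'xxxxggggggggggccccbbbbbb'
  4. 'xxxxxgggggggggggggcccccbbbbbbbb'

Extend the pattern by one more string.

Term n consists of n+1 x's, followed by 3n+1 g's, followed by n+1 c's, followed by 2n b's (n = 1, 2, …).
For the next term, n = 5, so the run lengths are 6, 16, 6, 10.

xxxxxxggggggggggggggggccccccbbbbbbbbbb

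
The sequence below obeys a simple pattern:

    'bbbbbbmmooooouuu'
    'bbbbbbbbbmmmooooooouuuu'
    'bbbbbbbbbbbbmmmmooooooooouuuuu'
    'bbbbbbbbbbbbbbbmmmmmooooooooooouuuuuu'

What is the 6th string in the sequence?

The n-th term is 3n b's then n m's then 2n+1 o's then n+1 u's, where the shown terms are n = 2, 3, 4, 5.
Setting n = 7 gives 21, 7, 15, 8 characters in each block.

bbbbbbbbbbbbbbbbbbbbbmmmmmmmooooooooooooooouuuuuuuu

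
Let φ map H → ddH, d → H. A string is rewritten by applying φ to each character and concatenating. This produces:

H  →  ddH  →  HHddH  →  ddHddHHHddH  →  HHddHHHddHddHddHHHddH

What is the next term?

Applying the rule to each of the 21 symbols of HHddHHHddHddHddHHHddH gives the pieces ddH ddH H H ddH ddH ddH H H ddH H H ddH H H ddH ddH ddH H H ddH, which concatenate to the answer.

ddHddHHHddHddHddHHHddHHHddHHHddHddHddHHHddH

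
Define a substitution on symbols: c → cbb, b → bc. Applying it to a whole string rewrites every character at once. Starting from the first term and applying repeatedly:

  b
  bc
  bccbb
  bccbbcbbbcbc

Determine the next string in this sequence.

Rewriting each symbol of bccbbcbbbcbc: b→bc, c→cbb, c→cbb, b→bc, b→bc, c→cbb, b→bc, b→bc, b→bc, c→cbb, b→bc, c→cbb, which concatenates to bc cbb cbb bc bc cbb bc bc bc cbb bc cbb.

bccbbcbbbcbccbbbcbcbccbbbccbb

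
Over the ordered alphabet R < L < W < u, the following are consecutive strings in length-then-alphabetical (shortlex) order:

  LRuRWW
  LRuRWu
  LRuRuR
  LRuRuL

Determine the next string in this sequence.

LRuRuW

The successor of LRuRuL increments the rightmost position that isn't already u and resets every position after it to R.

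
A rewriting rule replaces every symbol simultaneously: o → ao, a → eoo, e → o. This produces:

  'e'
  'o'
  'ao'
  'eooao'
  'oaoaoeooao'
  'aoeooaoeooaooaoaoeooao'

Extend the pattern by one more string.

Replace each of the 22 characters of aoeooaoeooaooaoaoeooao in place — eoo ao o ao ao eoo ao o ao ao eoo ao ao eoo ao eoo ao o ao ao eoo ao — and concatenate.

eooaooaoaoeooaooaoaoeooaoaoeooaoeooaooaoaoeooao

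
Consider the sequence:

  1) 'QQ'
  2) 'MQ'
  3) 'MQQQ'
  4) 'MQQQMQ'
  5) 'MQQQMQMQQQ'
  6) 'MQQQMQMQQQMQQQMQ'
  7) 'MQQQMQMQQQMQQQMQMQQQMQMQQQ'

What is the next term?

MQQQMQMQQQMQQQMQMQQQMQMQQQMQQQMQMQQQMQQQMQ

Each term (from the third on) is the previous term followed by the one before it: term 3 = MQ·QQ = MQQQ.
The next term joins MQQQMQMQQQMQQQMQMQQQMQMQQQ and MQQQMQMQQQMQQQMQ.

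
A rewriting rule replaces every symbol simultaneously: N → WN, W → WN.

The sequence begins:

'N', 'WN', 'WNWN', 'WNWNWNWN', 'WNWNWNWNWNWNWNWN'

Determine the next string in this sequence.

Rewriting the 16 symbols of WNWNWNWNWNWNWNWN one by one yields WN WN WN WN WN WN WN WN WN WN WN WN WN WN WN WN; concatenated:

WNWNWNWNWNWNWNWNWNWNWNWNWNWNWNWN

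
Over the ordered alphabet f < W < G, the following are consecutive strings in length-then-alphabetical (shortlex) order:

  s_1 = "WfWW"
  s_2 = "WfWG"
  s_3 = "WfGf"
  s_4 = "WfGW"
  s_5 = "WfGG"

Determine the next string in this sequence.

The successor of WfGG increments the rightmost position that isn't already G and resets every position after it to f.

WWff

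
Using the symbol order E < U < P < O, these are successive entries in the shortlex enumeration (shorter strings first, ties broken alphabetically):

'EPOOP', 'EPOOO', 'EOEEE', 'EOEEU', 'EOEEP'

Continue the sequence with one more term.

Treat EOEEP as a base-4 numeral over the given alphabet and add one, carrying through any trailing O's.

EOEEO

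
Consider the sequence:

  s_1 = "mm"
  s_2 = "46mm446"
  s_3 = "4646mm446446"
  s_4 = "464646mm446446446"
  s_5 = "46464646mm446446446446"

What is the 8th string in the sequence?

Each term wraps the previous one in 46 on the left and 446 on the right.
From 46464646mm446446446446, 3 further steps: 46464646mm446446446446 → 4646464646mm446446446446446 → 464646464646mm446446446446446446 → (answer).

46464646464646mm446446446446446446446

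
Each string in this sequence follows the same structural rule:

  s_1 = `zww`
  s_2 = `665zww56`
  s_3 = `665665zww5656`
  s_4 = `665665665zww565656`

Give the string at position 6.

665665665665665zww5656565656

Every step adds 665 to the front and 56 to the end of the previous string.
From 665665665zww565656, 2 further steps: 665665665zww565656 → 665665665665zww56565656 → (answer).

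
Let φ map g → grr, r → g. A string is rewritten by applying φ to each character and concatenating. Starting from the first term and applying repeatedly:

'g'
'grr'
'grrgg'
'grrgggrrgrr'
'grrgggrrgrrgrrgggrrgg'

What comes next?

φ(grrgggrrgrrgrrgggrrgg) expands symbol-by-symbol to grr g g grr grr grr g g grr g g grr g g grr grr grr g g grr grr; joining the 21 pieces gives the next term.

grrgggrrgrrgrrgggrrgggrrgggrrgrrgrrgggrrgrr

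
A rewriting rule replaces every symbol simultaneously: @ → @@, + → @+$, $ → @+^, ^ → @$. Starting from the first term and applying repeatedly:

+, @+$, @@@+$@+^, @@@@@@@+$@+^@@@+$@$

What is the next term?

Rewriting the 19 symbols of @@@@@@@+$@+^@@@+$@$ one by one yields @@ @@ @@ @@ @@ @@ @@ @+$ @+^ @@ @+$ @$ @@ @@ @@ @+$ @+^ @@ @+^; concatenated:

@@@@@@@@@@@@@@@+$@+^@@@+$@$@@@@@@@+$@+^@@@+^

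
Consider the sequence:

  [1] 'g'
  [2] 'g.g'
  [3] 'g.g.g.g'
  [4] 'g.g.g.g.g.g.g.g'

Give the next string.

g.g.g.g.g.g.g.g.g.g.g.g.g.g.g.g

Each string is two copies of the previous one joined by '.'.
One more doubling of g.g.g.g.g.g.g.g gives the answer.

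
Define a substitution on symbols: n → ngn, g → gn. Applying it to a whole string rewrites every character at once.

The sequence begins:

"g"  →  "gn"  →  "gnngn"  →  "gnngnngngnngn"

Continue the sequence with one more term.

Rewriting the 13 symbols of gnngnngngnngn one by one yields gn ngn ngn gn ngn ngn gn ngn gn ngn ngn gn ngn; concatenated:

gnngnngngnngnngngnngngnngnngngnngn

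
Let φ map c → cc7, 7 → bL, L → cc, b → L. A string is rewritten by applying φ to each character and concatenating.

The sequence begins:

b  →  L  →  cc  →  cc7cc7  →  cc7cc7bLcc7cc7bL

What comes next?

φ(cc7cc7bLcc7cc7bL) expands symbol-by-symbol to cc7 cc7 bL cc7 cc7 bL L cc cc7 cc7 bL cc7 cc7 bL L cc; joining the 16 pieces gives the next term.

cc7cc7bLcc7cc7bLLcccc7cc7bLcc7cc7bLLcc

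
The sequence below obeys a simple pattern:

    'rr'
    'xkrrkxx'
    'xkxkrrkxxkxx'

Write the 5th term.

xkxkxkxkrrkxxkxxkxxkxx

Each term wraps the previous one in xk on the left and kxx on the right.
From xkxkrrkxxkxx, 2 further steps: xkxkrrkxxkxx → xkxkxkrrkxxkxxkxx → (answer).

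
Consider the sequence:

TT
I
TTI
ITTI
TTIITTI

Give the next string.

From term 3 onward, concatenate the second-to-last term with the last: TT·I = TTI, I·TTI = ITTI, …
Continuing: ITTI · TTIITTI gives term 6.

ITTITTIITTI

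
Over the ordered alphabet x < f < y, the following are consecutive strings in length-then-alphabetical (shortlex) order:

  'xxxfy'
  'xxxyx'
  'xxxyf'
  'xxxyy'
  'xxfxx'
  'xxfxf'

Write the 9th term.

xxfff

Advancing 3 positions from xxfxf through xxfxf → xxfxy → xxffx reaches term 9.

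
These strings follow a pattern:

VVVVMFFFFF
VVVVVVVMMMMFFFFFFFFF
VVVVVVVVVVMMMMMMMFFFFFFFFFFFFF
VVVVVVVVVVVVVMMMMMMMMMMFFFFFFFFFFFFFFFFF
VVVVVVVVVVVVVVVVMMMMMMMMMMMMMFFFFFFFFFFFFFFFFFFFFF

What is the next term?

VVVVVVVVVVVVVVVVVVVMMMMMMMMMMMMMMMMFFFFFFFFFFFFFFFFFFFFFFFFF

Term n consists of 3n+1 V's, followed by 3n-2 M's, followed by 4n+1 F's (n = 1, 2, …).
For the next term, n = 6, so the run lengths are 19, 16, 25.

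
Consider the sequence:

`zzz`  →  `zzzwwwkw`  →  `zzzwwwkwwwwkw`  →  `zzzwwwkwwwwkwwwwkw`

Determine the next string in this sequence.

zzzwwwkwwwwkwwwwkwwwwkw

Each term is the previous one with wwwkw appended.
One more step from zzzwwwkwwwwkwwwwkw gives the answer.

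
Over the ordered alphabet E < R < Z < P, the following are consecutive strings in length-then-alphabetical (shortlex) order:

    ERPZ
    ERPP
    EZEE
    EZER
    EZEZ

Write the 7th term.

EZRE

Stepping forward 2 times from EZEZ: EZEZ → EZEP, then the target.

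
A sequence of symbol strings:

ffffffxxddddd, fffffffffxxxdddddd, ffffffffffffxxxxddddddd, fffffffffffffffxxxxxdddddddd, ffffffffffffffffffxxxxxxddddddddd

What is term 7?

Each string has the form f^{3n} x^{n} d^{n+3}, where the shown terms are n = 2, 3, 4, 5, 6.
Setting n = 8 gives 24, 8, 11 characters in each block.

ffffffffffffffffffffffffxxxxxxxxddddddddddd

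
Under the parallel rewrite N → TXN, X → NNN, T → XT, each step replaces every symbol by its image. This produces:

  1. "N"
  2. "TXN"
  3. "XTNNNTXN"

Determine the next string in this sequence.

Expanding XTNNNTXN: X→NNN, T→XT, N→TXN, N→TXN, N→TXN, T→XT, X→NNN, N→TXN. Concatenated: NNN XT TXN TXN TXN XT NNN TXN.

NNNXTTXNTXNTXNXTNNNTXN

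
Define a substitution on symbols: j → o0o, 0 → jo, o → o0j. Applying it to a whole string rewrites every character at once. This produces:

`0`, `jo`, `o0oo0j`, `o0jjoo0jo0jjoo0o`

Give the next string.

o0jjoo0oo0oo0jo0jjoo0oo0jjoo0oo0oo0jo0jjoo0j

Applying the rule to each of the 16 symbols of o0jjoo0jo0jjoo0o gives the pieces o0j jo o0o o0o o0j o0j jo o0o o0j jo o0o o0o o0j o0j jo o0j, which concatenate to the answer.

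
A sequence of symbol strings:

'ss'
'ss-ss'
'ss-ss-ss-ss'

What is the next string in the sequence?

Each string is two copies of the previous one joined by '-'.
Doubling ss-ss-ss-ss with '-' between the halves:

ss-ss-ss-ss-ss-ss-ss-ss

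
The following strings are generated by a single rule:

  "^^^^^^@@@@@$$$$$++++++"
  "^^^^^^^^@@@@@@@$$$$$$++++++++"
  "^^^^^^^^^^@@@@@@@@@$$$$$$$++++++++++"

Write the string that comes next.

Term n consists of 2n ^'s, followed by 2n-1 @'s, followed by n+2 $'s, followed by 2n +'s, where the shown terms are n = 3, 4, 5.
Setting n = 6 gives 12, 11, 8, 12 characters in each block.

^^^^^^^^^^^^@@@@@@@@@@@$$$$$$$$++++++++++++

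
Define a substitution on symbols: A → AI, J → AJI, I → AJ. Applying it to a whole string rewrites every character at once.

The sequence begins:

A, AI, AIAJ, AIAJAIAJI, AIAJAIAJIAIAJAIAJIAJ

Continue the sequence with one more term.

Rewriting the 20 symbols of AIAJAIAJIAIAJAIAJIAJ one by one yields AI AJ AI AJI AI AJ AI AJI AJ AI AJ AI AJI AI AJ AI AJI AJ AI AJI; concatenated:

AIAJAIAJIAIAJAIAJIAJAIAJAIAJIAIAJAIAJIAJAIAJI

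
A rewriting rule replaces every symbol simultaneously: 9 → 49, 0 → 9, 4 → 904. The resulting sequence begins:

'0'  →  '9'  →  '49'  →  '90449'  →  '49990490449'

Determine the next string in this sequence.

Expanding 49990490449: 4→904, 9→49, 9→49, 9→49, 0→9, 4→904, 9→49, 0→9, 4→904, 4→904, 9→49. Concatenated: 904 49 49 49 9 904 49 9 904 904 49.

904494949990449990490449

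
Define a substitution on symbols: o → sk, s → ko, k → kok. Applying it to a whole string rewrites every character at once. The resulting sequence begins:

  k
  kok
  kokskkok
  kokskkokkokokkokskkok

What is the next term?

kokskkokkokokkokskkokkokskkokskkokkokskkokkokokkokskkok

Replace each of the 21 characters of kokskkokkokokkokskkok in place — kok sk kok ko kok kok sk kok kok sk kok sk kok kok sk kok ko kok kok sk kok — and concatenate.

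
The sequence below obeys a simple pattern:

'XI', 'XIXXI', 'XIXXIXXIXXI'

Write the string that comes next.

Every step duplicates the string with 'X' between the halves.
So the next term is two copies of XIXXIXXIXXI with 'X' between the halves.

XIXXIXXIXXIXXIXXIXXIXXI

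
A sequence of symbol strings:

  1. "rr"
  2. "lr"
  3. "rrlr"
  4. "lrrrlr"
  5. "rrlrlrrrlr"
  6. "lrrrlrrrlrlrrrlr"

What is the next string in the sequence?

rrlrlrrrlrlrrrlrrrlrlrrrlr

Each term (from the third on) is the two preceding terms concatenated in order: term 3 = rr·lr = rrlr.
Continuing: rrlrlrrrlr · lrrrlrrrlrlrrrlr gives term 7.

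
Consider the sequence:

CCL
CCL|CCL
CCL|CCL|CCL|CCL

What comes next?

CCL|CCL|CCL|CCL|CCL|CCL|CCL|CCL

Each string is two copies of the previous one joined by '|'.
So the next term is two copies of CCL|CCL|CCL|CCL with '|' between the halves.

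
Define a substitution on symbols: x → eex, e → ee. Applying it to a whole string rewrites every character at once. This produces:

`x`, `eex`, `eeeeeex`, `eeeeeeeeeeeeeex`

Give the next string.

eeeeeeeeeeeeeeeeeeeeeeeeeeeeeex

φ(eeeeeeeeeeeeeex) expands symbol-by-symbol to ee ee ee ee ee ee ee ee ee ee ee ee ee ee eex; joining the 15 pieces gives the next term.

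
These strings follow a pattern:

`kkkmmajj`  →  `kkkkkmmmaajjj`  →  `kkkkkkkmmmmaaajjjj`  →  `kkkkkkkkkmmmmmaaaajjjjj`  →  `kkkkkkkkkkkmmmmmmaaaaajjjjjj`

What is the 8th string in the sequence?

kkkkkkkkkkkkkkkkkmmmmmmmmmaaaaaaaajjjjjjjjj

The n-th term is 2n+1 k's then n+1 m's then n a's then n+1 j's (n = 1, 2, …).
At n = 8 the blocks have lengths 17, 9, 8, 9.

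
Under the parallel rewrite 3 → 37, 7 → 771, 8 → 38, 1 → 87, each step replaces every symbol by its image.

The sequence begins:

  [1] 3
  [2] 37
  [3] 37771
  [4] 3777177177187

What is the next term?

Replace each of the 13 characters of 3777177177187 in place — 37 771 771 771 87 771 771 87 771 771 87 38 771 — and concatenate.

3777177177187771771877717718738771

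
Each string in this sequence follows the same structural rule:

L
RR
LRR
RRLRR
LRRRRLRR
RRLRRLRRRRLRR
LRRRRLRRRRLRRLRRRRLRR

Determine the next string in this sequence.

RRLRRLRRRRLRRLRRRRLRRRRLRRLRRRRLRR

From term 3 onward, concatenate the second-to-last term with the last: L·RR = LRR, RR·LRR = RRLRR, …
The next term joins RRLRRLRRRRLRR and LRRRRLRRRRLRRLRRRRLRR.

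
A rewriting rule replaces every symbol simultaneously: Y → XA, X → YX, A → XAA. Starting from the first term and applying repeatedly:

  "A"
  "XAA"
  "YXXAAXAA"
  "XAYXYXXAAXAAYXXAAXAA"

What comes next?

YXXAAXAYXXAYXYXXAAXAAYXXAAXAAXAYXYXXAAXAAYXXAAXAA

φ(XAYXYXXAAXAAYXXAAXAA) expands symbol-by-symbol to YX XAA XA YX XA YX YX XAA XAA YX XAA XAA XA YX YX XAA XAA YX XAA XAA; joining the 20 pieces gives the next term.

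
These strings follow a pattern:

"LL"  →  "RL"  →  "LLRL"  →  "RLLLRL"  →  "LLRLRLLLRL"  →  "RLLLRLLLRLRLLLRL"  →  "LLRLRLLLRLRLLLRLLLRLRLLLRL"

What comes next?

Each term (from the third on) is the two preceding terms concatenated in order: term 3 = LL·RL = LLRL.
Continuing: RLLLRLLLRLRLLLRL · LLRLRLLLRLRLLLRLLLRLRLLLRL gives term 8.

RLLLRLLLRLRLLLRLLLRLRLLLRLRLLLRLLLRLRLLLRL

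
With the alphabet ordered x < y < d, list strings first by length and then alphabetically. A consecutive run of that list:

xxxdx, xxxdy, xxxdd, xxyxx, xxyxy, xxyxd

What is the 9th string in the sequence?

Continuing the enumeration 3 steps past xxyxd: xxyxd → xxyyx → xxyyy → (answer).

xxyyd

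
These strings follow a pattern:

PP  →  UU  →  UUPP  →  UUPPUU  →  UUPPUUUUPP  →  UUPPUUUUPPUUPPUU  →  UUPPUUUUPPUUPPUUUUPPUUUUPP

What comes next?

From term 3 onward, concatenate the last term with the second-to-last: UU·PP = UUPP, UUPP·UU = UUPPUU, …
So term 8 is UUPPUUUUPPUUPPUUUUPPUUUUPP·UUPPUUUUPPUUPPUU.

UUPPUUUUPPUUPPUUUUPPUUUUPPUUPPUUUUPPUUPPUU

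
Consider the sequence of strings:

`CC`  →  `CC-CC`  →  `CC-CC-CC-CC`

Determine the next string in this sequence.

s(k+1) = s(k)·-·s(k) — each term doubles the last with '-' between the halves.
So the next term is two copies of CC-CC-CC-CC with '-' between the halves.

CC-CC-CC-CC-CC-CC-CC-CC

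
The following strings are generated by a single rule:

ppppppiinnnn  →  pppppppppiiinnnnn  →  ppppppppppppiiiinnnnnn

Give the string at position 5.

The n-th term is 3n p's then n i's then n+2 n's, where the shown terms are n = 2, 3, 4.
At n = 6 the blocks have lengths 18, 6, 8.

ppppppppppppppppppiiiiiinnnnnnnn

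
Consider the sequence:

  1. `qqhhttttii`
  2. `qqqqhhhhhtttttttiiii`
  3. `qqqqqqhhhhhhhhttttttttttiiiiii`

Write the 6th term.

qqqqqqqqqqqqhhhhhhhhhhhhhhhhhtttttttttttttttttttiiiiiiiiiiii

The n-th term is 2n q's then 3n-1 h's then 3n+1 t's then 2n i's (n = 1, 2, …).
For term 6, n = 6, so the run lengths are 12, 17, 19, 12.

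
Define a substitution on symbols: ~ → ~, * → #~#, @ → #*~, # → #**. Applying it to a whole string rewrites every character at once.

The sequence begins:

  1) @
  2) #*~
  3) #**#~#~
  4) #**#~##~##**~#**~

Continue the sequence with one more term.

φ(#**#~##~##**~#**~) expands symbol-by-symbol to #** #~# #~# #** ~ #** #** ~ #** #** #~# #~# ~ #** #~# #~# ~; joining the 17 pieces gives the next term.

#**#~##~##**~#**#**~#**#**#~##~#~#**#~##~#~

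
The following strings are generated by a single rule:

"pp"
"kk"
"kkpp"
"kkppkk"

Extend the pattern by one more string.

Each term (from the third on) is the previous term followed by the one before it: term 3 = kk·pp = kkpp.
So term 5 is kkppkk·kkpp.

kkppkkkkpp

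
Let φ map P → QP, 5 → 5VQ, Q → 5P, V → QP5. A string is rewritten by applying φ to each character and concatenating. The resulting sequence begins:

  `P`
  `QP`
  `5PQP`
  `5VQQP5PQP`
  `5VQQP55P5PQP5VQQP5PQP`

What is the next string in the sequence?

φ(5VQQP55P5PQP5VQQP5PQP) expands symbol-by-symbol to 5VQ QP5 5P 5P QP 5VQ 5VQ QP 5VQ QP 5P QP 5VQ QP5 5P 5P QP 5VQ QP 5P QP; joining the 21 pieces gives the next term.

5VQQP55P5PQP5VQ5VQQP5VQQP5PQP5VQQP55P5PQP5VQQP5PQP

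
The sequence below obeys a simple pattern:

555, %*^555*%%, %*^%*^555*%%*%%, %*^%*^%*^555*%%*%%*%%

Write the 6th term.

s(k+1) = %*^·s(k)·*%%, so each term gains %*^ as a prefix and *%% as a suffix.
From %*^%*^%*^555*%%*%%*%%, 2 further steps: %*^%*^%*^555*%%*%%*%% → %*^%*^%*^%*^555*%%*%%*%%*%% → (answer).

%*^%*^%*^%*^%*^555*%%*%%*%%*%%*%%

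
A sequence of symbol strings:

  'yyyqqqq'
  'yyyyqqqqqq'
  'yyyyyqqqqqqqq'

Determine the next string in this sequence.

Each string has the form y^{n+1} q^{2n}, where the shown terms are n = 2, 3, 4.
At n = 5 the blocks have lengths 6, 10.

yyyyyyqqqqqqqqqq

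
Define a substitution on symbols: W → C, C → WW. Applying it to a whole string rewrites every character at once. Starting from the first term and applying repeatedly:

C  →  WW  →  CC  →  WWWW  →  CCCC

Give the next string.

WWWWWWWW

Rewriting each symbol of CCCC: C→WW, C→WW, C→WW, C→WW, which concatenates to WW WW WW WW.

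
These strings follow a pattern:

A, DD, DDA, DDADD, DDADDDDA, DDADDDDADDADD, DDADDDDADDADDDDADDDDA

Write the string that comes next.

Each term (from the third on) is the previous term followed by the one before it: term 3 = DD·A = DDA.
The next term joins DDADDDDADDADDDDADDDDA and DDADDDDADDADD.

DDADDDDADDADDDDADDDDADDADDDDADDADD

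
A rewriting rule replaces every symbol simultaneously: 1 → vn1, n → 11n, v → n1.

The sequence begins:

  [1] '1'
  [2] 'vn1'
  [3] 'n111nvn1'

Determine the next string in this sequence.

11nvn1vn1vn111nn111nvn1

Rewriting each symbol of n111nvn1: n→11n, 1→vn1, 1→vn1, 1→vn1, n→11n, v→n1, n→11n, 1→vn1, which concatenates to 11n vn1 vn1 vn1 11n n1 11n vn1.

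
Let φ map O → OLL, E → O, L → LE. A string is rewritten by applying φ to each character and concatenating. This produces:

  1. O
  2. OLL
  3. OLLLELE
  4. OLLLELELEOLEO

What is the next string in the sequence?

φ(OLLLELELEOLEO) expands symbol-by-symbol to OLL LE LE LE O LE O LE O OLL LE O OLL; joining the 13 pieces gives the next term.

OLLLELELEOLEOLEOOLLLEOOLL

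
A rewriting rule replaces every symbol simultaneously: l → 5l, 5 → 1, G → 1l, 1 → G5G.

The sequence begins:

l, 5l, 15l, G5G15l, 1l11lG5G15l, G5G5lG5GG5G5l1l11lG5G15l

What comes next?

Applying the rule to each of the 24 symbols of G5G5lG5GG5G5l1l11lG5G15l gives the pieces 1l 1 1l 1 5l 1l 1 1l 1l 1 1l 1 5l G5G 5l G5G G5G 5l 1l 1 1l G5G 1 5l, which concatenate to the answer.

1l11l15l1l11l1l11l15lG5G5lG5GG5G5l1l11lG5G15l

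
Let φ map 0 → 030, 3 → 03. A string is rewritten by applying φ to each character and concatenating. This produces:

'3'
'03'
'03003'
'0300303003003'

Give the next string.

0300303003003030030300300303003003

Applying the rule to each of the 13 symbols of 0300303003003 gives the pieces 030 03 030 030 03 030 03 030 030 03 030 030 03, which concatenate to the answer.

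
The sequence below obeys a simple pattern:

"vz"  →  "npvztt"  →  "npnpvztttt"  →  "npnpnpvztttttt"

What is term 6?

s(k+1) = np·s(k)·tt, so each term gains np as a prefix and tt as a suffix.
From npnpnpvztttttt, 2 further steps: npnpnpvztttttt → npnpnpnpvztttttttt → (answer).

npnpnpnpnpvztttttttttt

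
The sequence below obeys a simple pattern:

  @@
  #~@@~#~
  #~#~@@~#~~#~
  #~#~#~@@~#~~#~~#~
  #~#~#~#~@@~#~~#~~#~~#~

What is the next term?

Each term wraps the previous one in #~ on the left and ~#~ on the right.
Applying this once more to #~#~#~#~@@~#~~#~~#~~#~:

#~#~#~#~#~@@~#~~#~~#~~#~~#~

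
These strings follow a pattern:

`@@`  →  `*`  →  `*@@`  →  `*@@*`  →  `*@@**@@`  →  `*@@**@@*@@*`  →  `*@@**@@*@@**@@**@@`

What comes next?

From term 3 onward, concatenate the last term with the second-to-last: *·@@ = *@@, *@@·* = *@@*, …
Continuing: *@@**@@*@@**@@**@@ · *@@**@@*@@* gives term 8.

*@@**@@*@@**@@**@@*@@**@@*@@*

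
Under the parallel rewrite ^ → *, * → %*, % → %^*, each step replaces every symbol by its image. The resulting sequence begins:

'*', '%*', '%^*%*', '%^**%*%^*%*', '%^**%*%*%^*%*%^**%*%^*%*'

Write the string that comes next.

Applying the rule to each of the 24 symbols of %^**%*%*%^*%*%^**%*%^*%* gives the pieces %^* * %* %* %^* %* %^* %* %^* * %* %^* %* %^* * %* %* %^* %* %^* * %* %^* %*, which concatenate to the answer.

%^**%*%*%^*%*%^*%*%^**%*%^*%*%^**%*%*%^*%*%^**%*%^*%*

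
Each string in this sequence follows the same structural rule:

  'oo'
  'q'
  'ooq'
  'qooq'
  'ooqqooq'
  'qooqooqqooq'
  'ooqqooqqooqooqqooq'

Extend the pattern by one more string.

Each term (from the third on) is the two preceding terms concatenated in order: term 3 = oo·q = ooq.
The next term joins qooqooqqooq and ooqqooqqooqooqqooq.

qooqooqqooqooqqooqqooqooqqooq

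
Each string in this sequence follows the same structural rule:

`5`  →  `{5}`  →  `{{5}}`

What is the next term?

Each term wraps the previous one in { on the left and } on the right.
One more step from {{5}} gives the answer.

{{{5}}}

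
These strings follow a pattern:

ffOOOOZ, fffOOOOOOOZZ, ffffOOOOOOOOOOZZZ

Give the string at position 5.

ffffffOOOOOOOOOOOOOOOOZZZZZ

Term n consists of n+1 f's, followed by 3n+1 O's, followed by n Z's (n = 1, 2, …).
At n = 5 the blocks have lengths 6, 16, 5.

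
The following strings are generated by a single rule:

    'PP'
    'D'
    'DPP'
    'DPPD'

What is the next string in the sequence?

Each term (from the third on) is the previous term followed by the one before it: term 3 = D·PP = DPP.
So term 5 is DPPD·DPP.

DPPDDPP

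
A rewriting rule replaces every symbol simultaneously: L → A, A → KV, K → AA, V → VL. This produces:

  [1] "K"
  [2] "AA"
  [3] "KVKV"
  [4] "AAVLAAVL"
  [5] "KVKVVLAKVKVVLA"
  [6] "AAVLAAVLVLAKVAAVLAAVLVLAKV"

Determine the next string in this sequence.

KVKVVLAKVKVVLAVLAKVAAVLKVKVVLAKVKVVLAVLAKVAAVL

Replace each of the 26 characters of AAVLAAVLVLAKVAAVLAAVLVLAKV in place — KV KV VL A KV KV VL A VL A KV AA VL KV KV VL A KV KV VL A VL A KV AA VL — and concatenate.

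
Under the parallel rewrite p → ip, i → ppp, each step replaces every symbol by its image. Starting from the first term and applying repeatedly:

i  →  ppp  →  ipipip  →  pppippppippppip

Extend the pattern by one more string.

ipipippppipipipippppipipipippppip

Replace each of the 15 characters of pppippppippppip in place — ip ip ip ppp ip ip ip ip ppp ip ip ip ip ppp ip — and concatenate.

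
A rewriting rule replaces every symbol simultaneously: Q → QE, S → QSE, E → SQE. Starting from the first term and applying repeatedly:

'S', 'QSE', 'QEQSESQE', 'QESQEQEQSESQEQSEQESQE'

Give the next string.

Replace each of the 21 characters of QESQEQEQSESQEQSEQESQE in place — QE SQE QSE QE SQE QE SQE QE QSE SQE QSE QE SQE QE QSE SQE QE SQE QSE QE SQE — and concatenate.

QESQEQSEQESQEQESQEQEQSESQEQSEQESQEQEQSESQEQESQEQSEQESQE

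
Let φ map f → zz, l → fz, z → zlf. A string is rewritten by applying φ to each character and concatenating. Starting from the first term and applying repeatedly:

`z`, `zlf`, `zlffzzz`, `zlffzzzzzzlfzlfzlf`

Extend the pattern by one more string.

zlffzzzzzzlfzlfzlfzlfzlfzlffzzzzlffzzzzlffzzz

φ(zlffzzzzzzlfzlfzlf) expands symbol-by-symbol to zlf fz zz zz zlf zlf zlf zlf zlf zlf fz zz zlf fz zz zlf fz zz; joining the 18 pieces gives the next term.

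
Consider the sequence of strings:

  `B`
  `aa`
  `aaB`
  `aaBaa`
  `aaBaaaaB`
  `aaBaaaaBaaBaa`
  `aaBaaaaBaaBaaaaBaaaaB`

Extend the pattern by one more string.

aaBaaaaBaaBaaaaBaaaaBaaBaaaaBaaBaa

Each term (from the third on) is the previous term followed by the one before it: term 3 = aa·B = aaB.
The next term joins aaBaaaaBaaBaaaaBaaaaB and aaBaaaaBaaBaa.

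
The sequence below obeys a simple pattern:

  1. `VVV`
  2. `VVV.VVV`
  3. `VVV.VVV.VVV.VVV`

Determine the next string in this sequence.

VVV.VVV.VVV.VVV.VVV.VVV.VVV.VVV

Each string is two copies of the previous one joined by '.'.
One more doubling of VVV.VVV.VVV.VVV gives the answer.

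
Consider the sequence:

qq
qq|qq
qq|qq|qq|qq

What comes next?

Every step duplicates the string with '|' between the halves.
One more doubling of qq|qq|qq|qq gives the answer.

qq|qq|qq|qq|qq|qq|qq|qq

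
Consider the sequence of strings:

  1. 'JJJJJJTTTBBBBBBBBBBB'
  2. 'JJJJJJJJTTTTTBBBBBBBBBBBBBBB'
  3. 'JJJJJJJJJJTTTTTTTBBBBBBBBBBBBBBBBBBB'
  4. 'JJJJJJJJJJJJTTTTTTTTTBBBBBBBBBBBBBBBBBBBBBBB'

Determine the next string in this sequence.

Each string has the form J^{2n+2} T^{2n-1} B^{4n+3}, where the shown terms are n = 2, 3, 4, 5.
Setting n = 6 gives 14, 11, 27 characters in each block.

JJJJJJJJJJJJJJTTTTTTTTTTTBBBBBBBBBBBBBBBBBBBBBBBBBBB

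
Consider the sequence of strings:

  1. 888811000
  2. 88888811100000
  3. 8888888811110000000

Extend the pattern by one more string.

Term n consists of 2n 8's, followed by n 1's, followed by 2n-1 0's, where the shown terms are n = 2, 3, 4.
For the next term, n = 5, so the run lengths are 10, 5, 9.

888888888811111000000000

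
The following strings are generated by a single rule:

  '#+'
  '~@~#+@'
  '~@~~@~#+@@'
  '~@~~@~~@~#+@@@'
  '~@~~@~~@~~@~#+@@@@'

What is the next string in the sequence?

Every step adds ~@~ to the front and @ to the end of the previous string.
One more step from ~@~~@~~@~~@~#+@@@@ gives the answer.

~@~~@~~@~~@~~@~#+@@@@@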